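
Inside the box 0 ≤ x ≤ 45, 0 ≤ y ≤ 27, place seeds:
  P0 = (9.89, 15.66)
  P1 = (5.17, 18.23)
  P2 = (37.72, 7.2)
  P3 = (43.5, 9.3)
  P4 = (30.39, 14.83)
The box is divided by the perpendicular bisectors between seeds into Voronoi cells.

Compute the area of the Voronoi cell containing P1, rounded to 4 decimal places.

1. box [0,45]×[0,27]: [(0, 0) (45, 0) (45, 27) (0, 27)]
2. ⊥bis P1·P0 via (7.53,16.945): [(0, 3.1156) (13.0049, 27) (0, 27)]  |A|=155.3068
3. ⊥bis P1·P2 via (21.445,12.715): [(0, 3.1156) (13.0049, 27) (0, 27)]  |A|=155.3068
4. ⊥bis P1·P3 via (24.335,13.765): [(0, 3.1156) (13.0049, 27) (0, 27)]  |A|=155.3068
5. ⊥bis P1·P4 via (17.78,16.53): [(0, 3.1156) (13.0049, 27) (0, 27)]  |A|=155.3068
6. canonical 3-gon: [(0, 3.1156) (13.0049, 27) (0, 27)]
7. shoelace: 155.3068

Area of P1's cell: 155.3068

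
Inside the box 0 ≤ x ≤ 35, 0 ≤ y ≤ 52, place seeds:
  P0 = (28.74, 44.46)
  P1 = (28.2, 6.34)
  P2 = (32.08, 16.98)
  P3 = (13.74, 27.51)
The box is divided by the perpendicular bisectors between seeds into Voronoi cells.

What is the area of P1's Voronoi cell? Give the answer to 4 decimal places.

1. box [0,35]×[0,52]: [(0, 0) (35, 0) (35, 52) (0, 52)]
2. ⊥bis P1·P0 via (28.47,25.4): [(0, 25.8033) (0, 0) (35, 0) (35, 25.3075)]  |A|=894.439
3. ⊥bis P1·P2 via (30.14,11.66): [(0, 22.6509) (0, 0) (35, 0) (35, 9.8877)]  |A|=569.4263
4. ⊥bis P1·P3 via (20.97,16.925): [(19.1364, 15.6726) (0, 2.6016) (0, 0) (35, 0) (35, 9.8877)]  |A|=377.5905
5. canonical 5-gon: [(19.1364, 15.6726) (0, 2.6016) (0, 0) (35, 0) (35, 9.8877)]
6. shoelace: 377.5905

Area of P1's cell: 377.5905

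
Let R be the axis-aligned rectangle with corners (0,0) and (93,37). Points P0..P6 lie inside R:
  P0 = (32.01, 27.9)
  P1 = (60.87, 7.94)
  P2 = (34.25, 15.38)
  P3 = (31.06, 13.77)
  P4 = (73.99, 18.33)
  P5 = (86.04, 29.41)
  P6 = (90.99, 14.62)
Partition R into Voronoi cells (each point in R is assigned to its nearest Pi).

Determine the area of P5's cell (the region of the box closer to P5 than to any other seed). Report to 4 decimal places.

Area of P5's cell: 274.7989

1. box [0,93]×[0,37]: [(0, 0) (93, 0) (93, 37) (0, 37)]
2. ⊥bis P5·P0 via (59.025,28.655): [(59.8258, 0) (93, 0) (93, 37) (58.7918, 37)]  |A|=1246.5742
3. ⊥bis P5·P1 via (73.455,18.675): [(58.8246, 35.8267) (89.3848, 0) (93, 0) (93, 37) (58.7918, 37)]  |A|=717.074
4. ⊥bis P5·P2 via (60.145,22.395): [(58.8246, 35.8267) (89.3848, 0) (93, 0) (93, 37) (58.7918, 37)]  |A|=717.074
5. ⊥bis P5·P3 via (58.55,21.59): [(58.8246, 35.8267) (89.3848, 0) (93, 0) (93, 37) (58.7918, 37)]  |A|=717.074
6. ⊥bis P5·P4 via (80.015,23.87): [(93, 9.7482) (93, 37) (67.9419, 37)]  |A|=341.4383
7. ⊥bis P5·P6 via (88.515,22.015): [(83.3195, 20.2762) (93, 23.5161) (93, 37) (67.9419, 37)]  |A|=274.7989
8. canonical 4-gon: [(83.3195, 20.2762) (93, 23.5161) (93, 37) (67.9419, 37)]
9. shoelace: 274.7989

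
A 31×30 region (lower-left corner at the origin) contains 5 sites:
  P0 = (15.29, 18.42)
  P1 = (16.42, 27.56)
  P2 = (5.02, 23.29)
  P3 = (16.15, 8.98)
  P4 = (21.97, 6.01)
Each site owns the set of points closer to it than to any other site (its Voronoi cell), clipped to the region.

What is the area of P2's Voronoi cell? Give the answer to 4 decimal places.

1. box [0,31]×[0,30]: [(0, 0) (31, 0) (31, 30) (0, 30)]
2. ⊥bis P2·P0 via (10.155,20.855): [(0, 0) (0.2656, 0) (14.4915, 30) (0, 30)]  |A|=221.3574
3. ⊥bis P2·P1 via (10.72,25.425): [(0, 0) (0.2656, 0) (11.427, 23.5374) (9.0064, 30) (0, 30)]  |A|=203.6333
4. ⊥bis P2·P3 via (10.585,16.135): [(0, 7.9022) (6.3577, 12.8471) (11.427, 23.5374) (9.0064, 30) (0, 30)]  |A|=176.8072
5. ⊥bis P2·P4 via (13.495,14.65): [(0, 7.9022) (6.3577, 12.8471) (11.427, 23.5374) (9.0064, 30) (0, 30)]  |A|=176.8072
6. canonical 5-gon: [(0, 7.9022) (6.3577, 12.8471) (11.427, 23.5374) (9.0064, 30) (0, 30)]
7. shoelace: 176.8072

Area of P2's cell: 176.8072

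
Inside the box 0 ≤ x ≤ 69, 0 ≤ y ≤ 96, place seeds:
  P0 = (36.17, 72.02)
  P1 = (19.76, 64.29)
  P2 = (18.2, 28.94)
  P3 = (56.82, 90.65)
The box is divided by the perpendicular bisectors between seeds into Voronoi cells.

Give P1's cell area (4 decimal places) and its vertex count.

Area of P1's cell: 1308.0137 (4 vertices)

1. box [0,69]×[0,96]: [(0, 0) (69, 0) (69, 96) (0, 96)]
2. ⊥bis P1·P0 via (27.965,68.155): [(0, 0) (60.0697, 0) (14.8485, 96) (0, 96)]  |A|=3596.0734
3. ⊥bis P1·P2 via (18.98,46.615): [(0, 47.4526) (38.5177, 45.7528) (14.8485, 96) (0, 96)]  |A|=1308.0137
4. ⊥bis P1·P3 via (38.29,77.47): [(0, 47.4526) (38.5177, 45.7528) (14.8485, 96) (0, 96)]  |A|=1308.0137
5. canonical 4-gon: [(0, 47.4526) (38.5177, 45.7528) (14.8485, 96) (0, 96)]
6. shoelace: 1308.0137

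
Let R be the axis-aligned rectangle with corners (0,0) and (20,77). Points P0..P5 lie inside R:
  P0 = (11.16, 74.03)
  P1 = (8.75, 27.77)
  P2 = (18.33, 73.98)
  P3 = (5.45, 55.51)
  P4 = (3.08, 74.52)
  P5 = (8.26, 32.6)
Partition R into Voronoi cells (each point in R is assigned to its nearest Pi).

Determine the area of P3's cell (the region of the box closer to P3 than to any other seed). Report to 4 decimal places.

1. box [0,20]×[0,77]: [(0, 0) (20, 0) (20, 77) (0, 77)]
2. ⊥bis P3·P0 via (8.305,64.77): [(0, 67.3306) (0, 0) (20, 0) (20, 61.1643)]  |A|=1284.9481
3. ⊥bis P3·P1 via (7.1,41.64): [(0, 67.3306) (0, 40.7954) (20, 43.1746) (20, 61.1643)]  |A|=445.2483
4. ⊥bis P3·P2 via (11.89,64.745): [(14.6669, 62.8085) (0, 67.3306) (0, 40.7954) (20, 43.1746) (20, 59.0895)]  |A|=439.716
5. ⊥bis P3·P4 via (4.265,65.015): [(14.6669, 62.8085) (6.5759, 65.3031) (0, 64.4833) (0, 40.7954) (20, 43.1746) (20, 59.0895)]  |A|=430.3542
6. ⊥bis P3·P5 via (6.855,44.055): [(14.6669, 62.8085) (6.5759, 65.3031) (0, 64.4833) (0, 43.2142) (20, 45.6673) (20, 59.0895)]  |A|=381.2391
7. canonical 6-gon: [(14.6669, 62.8085) (6.5759, 65.3031) (0, 64.4833) (0, 43.2142) (20, 45.6673) (20, 59.0895)]
8. shoelace: 381.2391

Area of P3's cell: 381.2391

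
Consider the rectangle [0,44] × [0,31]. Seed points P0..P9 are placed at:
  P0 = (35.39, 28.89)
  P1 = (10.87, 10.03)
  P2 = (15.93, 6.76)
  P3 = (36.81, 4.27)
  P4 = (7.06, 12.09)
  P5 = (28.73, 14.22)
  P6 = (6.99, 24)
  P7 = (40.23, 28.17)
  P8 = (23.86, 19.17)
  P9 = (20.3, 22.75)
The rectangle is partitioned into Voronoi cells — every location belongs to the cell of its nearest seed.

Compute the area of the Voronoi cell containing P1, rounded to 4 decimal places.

1. box [0,44]×[0,31]: [(0, 0) (44, 0) (44, 31) (0, 31)]
2. ⊥bis P1·P0 via (23.13,19.46): [(0, 0) (38.098, 0) (14.2538, 31) (0, 31)]  |A|=811.4531
3. ⊥bis P1·P2 via (13.4,8.395): [(0, 0) (7.9748, 0) (21.7283, 21.2823) (14.2538, 31) (0, 31)]  |A|=490.9073
4. ⊥bis P1·P3 via (23.84,7.15): [(0, 0) (7.9748, 0) (21.7283, 21.2823) (14.2538, 31) (0, 31)]  |A|=490.9073
5. ⊥bis P1·P4 via (8.965,11.06): [(2.9851, 0) (7.9748, 0) (21.7283, 21.2823) (17.479, 26.8068)]  |A|=150.088
6. ⊥bis P1·P5 via (19.8,12.125): [(16.6956, 25.3578) (2.9851, 0) (7.9748, 0) (18.7374, 16.6542)]  |A|=127.1042
7. ⊥bis P1·P6 via (8.93,17.015): [(18.058, 19.5502) (12.7599, 18.0787) (2.9851, 0) (7.9748, 0) (18.7374, 16.6542)]  |A|=110.717
8. ⊥bis P1·P7 via (25.55,19.1): [(18.058, 19.5502) (12.7599, 18.0787) (2.9851, 0) (7.9748, 0) (18.7374, 16.6542)]  |A|=110.717
9. ⊥bis P1·P8 via (17.365,14.6): [(14.5646, 18.58) (12.7599, 18.0787) (2.9851, 0) (7.9748, 0) (17.3884, 14.5667)]  |A|=99.6747
10. ⊥bis P1·P9 via (15.585,16.39): [(16.6731, 15.5833) (13.158, 18.1893) (12.7599, 18.0787) (2.9851, 0) (7.9748, 0) (17.3884, 14.5667)]  |A|=97.1552
11. canonical 6-gon: [(16.6731, 15.5833) (13.158, 18.1893) (12.7599, 18.0787) (2.9851, 0) (7.9748, 0) (17.3884, 14.5667)]
12. shoelace: 97.1552

Area of P1's cell: 97.1552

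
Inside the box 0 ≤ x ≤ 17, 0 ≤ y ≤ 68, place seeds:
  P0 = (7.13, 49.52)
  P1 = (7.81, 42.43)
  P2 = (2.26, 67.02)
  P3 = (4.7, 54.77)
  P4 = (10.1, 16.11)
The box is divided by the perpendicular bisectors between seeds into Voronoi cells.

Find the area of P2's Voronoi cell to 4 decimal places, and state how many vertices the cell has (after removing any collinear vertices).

1. box [0,17]×[0,68]: [(0, 0) (17, 0) (17, 68) (0, 68)]
2. ⊥bis P2·P0 via (4.695,58.27): [(0, 56.9634) (17, 61.6943) (17, 68) (0, 68)]  |A|=147.4091
3. ⊥bis P2·P1 via (5.035,54.725): [(0, 56.9634) (17, 61.6943) (17, 68) (0, 68)]  |A|=147.4091
4. ⊥bis P2·P3 via (3.48,60.895): [(0, 60.2018) (17, 63.588) (17, 68) (0, 68)]  |A|=103.7867
5. ⊥bis P2·P4 via (6.18,41.565): [(0, 60.2018) (17, 63.588) (17, 68) (0, 68)]  |A|=103.7867
6. canonical 4-gon: [(0, 60.2018) (17, 63.588) (17, 68) (0, 68)]
7. shoelace: 103.7867

Area of P2's cell: 103.7867 (4 vertices)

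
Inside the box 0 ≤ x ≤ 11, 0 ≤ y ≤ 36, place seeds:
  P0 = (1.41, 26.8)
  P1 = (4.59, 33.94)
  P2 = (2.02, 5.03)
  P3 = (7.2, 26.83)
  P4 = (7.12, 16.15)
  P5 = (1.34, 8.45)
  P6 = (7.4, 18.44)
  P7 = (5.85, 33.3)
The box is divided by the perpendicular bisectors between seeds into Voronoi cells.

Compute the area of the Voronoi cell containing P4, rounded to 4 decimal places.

Area of P4's cell: 67.4925

1. box [0,11]×[0,36]: [(0, 0) (11, 0) (11, 36) (0, 36)]
2. ⊥bis P4·P0 via (4.265,21.475): [(0, 19.1883) (0, 0) (11, 0) (11, 25.086)]  |A|=243.5086
3. ⊥bis P4·P1 via (5.855,25.045): [(0, 19.1883) (0, 0) (11, 0) (11, 25.086)]  |A|=243.5086
4. ⊥bis P4·P2 via (4.57,10.59): [(0, 19.1883) (0, 12.686) (11, 7.641) (11, 25.086)]  |A|=131.7104
5. ⊥bis P4·P3 via (7.16,21.49): [(4.3325, 21.5112) (0, 19.1883) (0, 12.686) (11, 7.641) (11, 21.4612)]  |A|=119.6264
6. ⊥bis P4·P5 via (4.23,12.3): [(4.3325, 21.5112) (0, 19.1883) (0, 15.4752) (9.5518, 8.3052) (11, 7.641) (11, 21.4612)]  |A|=106.305
7. ⊥bis P4·P6 via (7.26,17.295): [(0, 18.1827) (0, 15.4752) (9.5518, 8.3052) (11, 7.641) (11, 16.8377)]  |A|=67.4925
8. ⊥bis P4·P7 via (6.485,24.725): [(0, 18.1827) (0, 15.4752) (9.5518, 8.3052) (11, 7.641) (11, 16.8377)]  |A|=67.4925
9. canonical 5-gon: [(0, 18.1827) (0, 15.4752) (9.5518, 8.3052) (11, 7.641) (11, 16.8377)]
10. shoelace: 67.4925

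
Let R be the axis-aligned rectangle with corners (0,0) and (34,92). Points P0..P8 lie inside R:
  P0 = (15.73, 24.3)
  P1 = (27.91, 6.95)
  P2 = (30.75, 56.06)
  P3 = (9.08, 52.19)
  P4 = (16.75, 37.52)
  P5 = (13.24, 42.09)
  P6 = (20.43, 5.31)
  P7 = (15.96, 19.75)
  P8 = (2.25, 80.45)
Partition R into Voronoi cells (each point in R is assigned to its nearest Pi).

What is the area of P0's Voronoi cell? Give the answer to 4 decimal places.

Area of P0's cell: 294.6629

1. box [0,34]×[0,92]: [(0, 0) (34, 0) (34, 92) (0, 92)]
2. ⊥bis P0·P1 via (21.82,15.625): [(0, 0.307) (34, 24.1756) (34, 92) (0, 92)]  |A|=2711.7966
3. ⊥bis P0·P2 via (23.24,40.18): [(0, 51.1707) (0, 0.307) (34, 24.1756) (34, 35.0914)]  |A|=1050.2517
4. ⊥bis P0·P3 via (12.405,38.245): [(22.3284, 40.6111) (0, 35.2872) (0, 0.307) (34, 24.1756) (34, 35.0914)]  |A|=872.9249
5. ⊥bis P0·P4 via (16.24,30.91): [(0, 32.163) (0, 0.307) (34, 24.1756) (34, 29.5397)]  |A|=632.7429
6. ⊥bis P0·P5 via (14.485,33.195): [(4.5846, 31.8093) (0, 31.1676) (0, 0.307) (34, 24.1756) (34, 29.5397)]  |A|=630.4611
7. ⊥bis P0·P6 via (18.08,14.805): [(4.5846, 31.8093) (0, 31.1676) (0, 10.3302) (22.0524, 15.7882) (34, 24.1756) (34, 29.5397)]  |A|=519.9426
8. ⊥bis P0·P7 via (15.845,22.025): [(4.5846, 31.8093) (0, 31.1676) (0, 21.224) (32.1076, 22.8471) (34, 24.1756) (34, 29.5397)]  |A|=294.6629
9. ⊥bis P0·P8 via (8.99,52.375): [(4.5846, 31.8093) (0, 31.1676) (0, 21.224) (32.1076, 22.8471) (34, 24.1756) (34, 29.5397)]  |A|=294.6629
10. canonical 6-gon: [(4.5846, 31.8093) (0, 31.1676) (0, 21.224) (32.1076, 22.8471) (34, 24.1756) (34, 29.5397)]
11. shoelace: 294.6629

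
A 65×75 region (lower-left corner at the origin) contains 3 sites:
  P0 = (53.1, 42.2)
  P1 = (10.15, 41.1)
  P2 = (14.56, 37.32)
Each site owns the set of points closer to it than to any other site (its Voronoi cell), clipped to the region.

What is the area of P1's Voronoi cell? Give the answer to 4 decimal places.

Area of P1's cell: 995.0431

1. box [0,65]×[0,75]: [(0, 0) (65, 0) (65, 75) (0, 75)]
2. ⊥bis P1·P0 via (31.625,41.65): [(0, 0) (32.6917, 0) (30.7709, 75) (0, 75)]  |A|=2379.8465
3. ⊥bis P1·P2 via (12.355,39.21): [(0, 24.7958) (31.1266, 61.1102) (30.7709, 75) (0, 75)]  |A|=995.0431
4. canonical 4-gon: [(0, 24.7958) (31.1266, 61.1102) (30.7709, 75) (0, 75)]
5. shoelace: 995.0431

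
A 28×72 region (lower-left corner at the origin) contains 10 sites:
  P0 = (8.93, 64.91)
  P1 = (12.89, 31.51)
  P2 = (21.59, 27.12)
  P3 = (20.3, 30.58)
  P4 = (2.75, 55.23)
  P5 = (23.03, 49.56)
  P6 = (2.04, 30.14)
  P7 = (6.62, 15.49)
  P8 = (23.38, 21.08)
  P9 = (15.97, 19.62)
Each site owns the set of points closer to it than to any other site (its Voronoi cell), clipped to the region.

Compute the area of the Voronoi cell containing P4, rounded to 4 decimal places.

1. box [0,28]×[0,72]: [(0, 0) (28, 0) (28, 72) (0, 72)]
2. ⊥bis P4·P0 via (5.84,60.07): [(0, 63.7984) (0, 0) (28, 0) (28, 45.9224)]  |A|=1536.0916
3. ⊥bis P4·P1 via (7.82,43.37): [(22.3013, 49.5606) (0, 63.7984) (0, 40.027)]  |A|=265.0668
4. ⊥bis P4·P2 via (12.17,41.175): [(22.3013, 49.5606) (0, 63.7984) (0, 40.027)]  |A|=265.0668
5. ⊥bis P4·P3 via (11.525,42.905): [(18.7271, 48.0326) (21.5484, 50.0413) (0, 63.7984) (0, 40.027)]  |A|=263.6325
6. ⊥bis P4·P5 via (12.89,52.395): [(10.7124, 44.6065) (13.643, 55.0883) (0, 63.7984) (0, 40.027)]  |A|=211.5895
7. ⊥bis P4·P6 via (2.395,42.685): [(5.9803, 42.5835) (10.7124, 44.6065) (13.643, 55.0883) (0, 63.7984) (0, 42.7528)]  |A|=203.4392
8. ⊥bis P4·P7 via (4.685,35.36): [(5.9803, 42.5835) (10.7124, 44.6065) (13.643, 55.0883) (0, 63.7984) (0, 42.7528)]  |A|=203.4392
9. ⊥bis P4·P8 via (13.065,38.155): [(5.9803, 42.5835) (10.7124, 44.6065) (13.643, 55.0883) (0, 63.7984) (0, 42.7528)]  |A|=203.4392
10. ⊥bis P4·P9 via (9.36,37.425): [(5.9803, 42.5835) (10.7124, 44.6065) (13.643, 55.0883) (0, 63.7984) (0, 42.7528)]  |A|=203.4392
11. canonical 5-gon: [(5.9803, 42.5835) (10.7124, 44.6065) (13.643, 55.0883) (0, 63.7984) (0, 42.7528)]
12. shoelace: 203.4392

Area of P4's cell: 203.4392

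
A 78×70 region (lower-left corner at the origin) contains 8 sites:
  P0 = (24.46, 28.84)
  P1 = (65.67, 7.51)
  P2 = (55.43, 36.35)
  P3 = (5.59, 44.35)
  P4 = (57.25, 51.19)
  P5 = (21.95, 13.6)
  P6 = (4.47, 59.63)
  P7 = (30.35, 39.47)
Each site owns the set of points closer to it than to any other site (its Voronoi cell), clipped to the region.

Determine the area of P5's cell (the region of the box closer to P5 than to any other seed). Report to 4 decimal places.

1. box [0,78]×[0,70]: [(0, 0) (78, 0) (78, 70) (0, 70)]
2. ⊥bis P5·P0 via (23.205,21.22): [(0, 25.0418) (0, 0) (78, 0) (78, 12.1954)]  |A|=1452.2502
3. ⊥bis P5·P1 via (43.81,10.555): [(44.8002, 17.6633) (0, 25.0418) (0, 0) (42.3397, 0)]  |A|=934.8688
4. ⊥bis P5·P2 via (38.69,24.975): [(44.6059, 16.2689) (43.5145, 17.8751) (0, 25.0418) (0, 0) (42.3397, 0)]  |A|=933.9519
5. ⊥bis P5·P3 via (13.77,28.975): [(44.6059, 16.2689) (43.5145, 17.8751) (4.8698, 24.2398) (0, 21.6489) (0, 0) (42.3397, 0)]  |A|=925.6905
6. ⊥bis P5·P4 via (39.6,32.395): [(44.6059, 16.2689) (43.5145, 17.8751) (4.8698, 24.2398) (0, 21.6489) (0, 0) (42.3397, 0)]  |A|=925.6905
7. ⊥bis P5·P6 via (13.21,36.615): [(44.6059, 16.2689) (43.5145, 17.8751) (4.8698, 24.2398) (0, 21.6489) (0, 0) (42.3397, 0)]  |A|=925.6905
8. ⊥bis P5·P7 via (26.15,26.535): [(44.6059, 16.2689) (43.5145, 17.8751) (4.8698, 24.2398) (0, 21.6489) (0, 0) (42.3397, 0)]  |A|=925.6905
9. canonical 6-gon: [(44.6059, 16.2689) (43.5145, 17.8751) (4.8698, 24.2398) (0, 21.6489) (0, 0) (42.3397, 0)]
10. shoelace: 925.6905

Area of P5's cell: 925.6905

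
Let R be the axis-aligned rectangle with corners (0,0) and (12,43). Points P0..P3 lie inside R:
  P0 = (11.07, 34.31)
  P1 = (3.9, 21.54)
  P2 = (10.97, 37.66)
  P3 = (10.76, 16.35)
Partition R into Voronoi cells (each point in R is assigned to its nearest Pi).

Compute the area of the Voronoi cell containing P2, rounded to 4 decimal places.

Area of P2's cell: 85.9782

1. box [0,12]×[0,43]: [(0, 0) (12, 0) (12, 43) (0, 43)]
2. ⊥bis P2·P0 via (11.02,35.985): [(0, 35.656) (12, 36.0143) (12, 43) (0, 43)]  |A|=85.9782
3. ⊥bis P2·P1 via (7.435,29.6): [(0, 35.656) (12, 36.0143) (12, 43) (0, 43)]  |A|=85.9782
4. ⊥bis P2·P3 via (10.865,27.005): [(0, 35.656) (12, 36.0143) (12, 43) (0, 43)]  |A|=85.9782
5. canonical 4-gon: [(0, 35.656) (12, 36.0143) (12, 43) (0, 43)]
6. shoelace: 85.9782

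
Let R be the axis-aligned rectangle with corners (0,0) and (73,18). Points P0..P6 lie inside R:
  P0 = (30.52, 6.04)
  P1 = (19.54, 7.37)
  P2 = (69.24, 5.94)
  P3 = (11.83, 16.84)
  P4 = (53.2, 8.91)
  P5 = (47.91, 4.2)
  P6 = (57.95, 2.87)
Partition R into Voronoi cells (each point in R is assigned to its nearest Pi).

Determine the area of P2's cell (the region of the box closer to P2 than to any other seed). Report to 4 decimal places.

Area of P2's cell: 180.0131

1. box [0,73]×[0,18]: [(0, 0) (73, 0) (73, 18) (0, 18)]
2. ⊥bis P2·P0 via (49.88,5.99): [(49.8645, 0) (73, 0) (73, 18) (49.911, 18)]  |A|=416.0201
3. ⊥bis P2·P1 via (44.39,6.655): [(49.8645, 0) (73, 0) (73, 18) (49.911, 18)]  |A|=416.0201
4. ⊥bis P2·P3 via (40.535,11.39): [(49.8645, 0) (73, 0) (73, 18) (49.911, 18)]  |A|=416.0201
5. ⊥bis P2·P4 via (61.22,7.425): [(59.8452, 0) (73, 0) (73, 18) (63.1781, 18)]  |A|=206.7907
6. ⊥bis P2·P5 via (58.575,5.07): [(59.8452, 0) (73, 0) (73, 18) (63.1781, 18)]  |A|=206.7907
7. ⊥bis P2·P6 via (63.595,4.405): [(61.8494, 10.8244) (64.7928, 0) (73, 0) (73, 18) (63.1781, 18)]  |A|=180.0131
8. canonical 5-gon: [(61.8494, 10.8244) (64.7928, 0) (73, 0) (73, 18) (63.1781, 18)]
9. shoelace: 180.0131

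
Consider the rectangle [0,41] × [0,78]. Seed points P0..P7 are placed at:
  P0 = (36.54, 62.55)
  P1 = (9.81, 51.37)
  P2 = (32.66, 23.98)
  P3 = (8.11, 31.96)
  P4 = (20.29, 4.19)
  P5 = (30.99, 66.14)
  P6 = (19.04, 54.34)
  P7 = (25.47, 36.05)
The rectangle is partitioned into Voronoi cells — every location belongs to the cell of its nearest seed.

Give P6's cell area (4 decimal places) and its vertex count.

1. box [0,41]×[0,78]: [(0, 0) (41, 0) (41, 78) (0, 78)]
2. ⊥bis P6·P0 via (27.79,58.445): [(0, 0) (41, 0) (41, 30.2873) (18.6159, 78) (0, 78)]  |A|=2663.997
3. ⊥bis P6·P1 via (14.425,52.855): [(31.4325, 0) (41, 0) (41, 30.2873) (18.6159, 78) (6.3339, 78)]  |A|=1191.106
4. ⊥bis P6·P2 via (25.85,39.16): [(19.7171, 36.4087) (34.927, 43.2321) (18.6159, 78) (6.3339, 78)]  |A|=575.4705
5. ⊥bis P6·P3 via (13.575,43.15): [(18.2886, 40.848) (23.7103, 38.2001) (34.927, 43.2321) (18.6159, 78) (6.3339, 78)]  |A|=565.3274
6. ⊥bis P6·P4 via (19.665,29.265): [(18.2886, 40.848) (23.7103, 38.2001) (34.927, 43.2321) (18.6159, 78) (6.3339, 78)]  |A|=565.3274
7. ⊥bis P6·P5 via (25.015,60.24): [(18.2886, 40.848) (23.7103, 38.2001) (34.927, 43.2321) (28.6974, 56.5107) (7.4779, 78) (6.3339, 78)]  |A|=445.6539
8. ⊥bis P6·P7 via (22.255,45.195): [(17.4351, 43.5005) (32.3424, 48.7413) (28.6974, 56.5107) (7.4779, 78) (6.3339, 78)]  |A|=346.2415
9. canonical 5-gon: [(17.4351, 43.5005) (32.3424, 48.7413) (28.6974, 56.5107) (7.4779, 78) (6.3339, 78)]
10. shoelace: 346.2415

Area of P6's cell: 346.2415 (5 vertices)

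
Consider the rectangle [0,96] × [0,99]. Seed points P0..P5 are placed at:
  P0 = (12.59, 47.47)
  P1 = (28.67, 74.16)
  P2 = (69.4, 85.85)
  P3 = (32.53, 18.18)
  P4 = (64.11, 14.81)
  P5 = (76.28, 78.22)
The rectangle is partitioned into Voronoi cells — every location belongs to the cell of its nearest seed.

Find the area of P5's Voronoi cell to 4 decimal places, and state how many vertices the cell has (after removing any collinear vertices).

1. box [0,96]×[0,99]: [(0, 0) (96, 0) (96, 99) (0, 99)]
2. ⊥bis P5·P0 via (44.435,62.845): [(74.777, 0) (96, 0) (96, 99) (26.9791, 99)]  |A|=4467.0717
3. ⊥bis P5·P1 via (52.475,76.19): [(55.5818, 39.7575) (74.777, 0) (96, 0) (96, 99) (50.5298, 99)]  |A|=3769.4687
4. ⊥bis P5·P2 via (72.84,82.035): [(53.4663, 64.5656) (55.5818, 39.7575) (74.777, 0) (96, 0) (96, 99) (91.6544, 99)]  |A|=3061.4203
5. ⊥bis P5·P3 via (54.405,48.2): [(53.4663, 64.5656) (54.8922, 47.845) (96, 17.8905) (96, 99) (91.6544, 99)]  |A|=2122.082
6. ⊥bis P5·P4 via (70.195,46.515): [(53.4663, 64.5656) (54.7528, 49.4787) (96, 41.5624) (96, 99) (91.6544, 99)]  |A|=1602.3909
7. canonical 5-gon: [(53.4663, 64.5656) (54.7528, 49.4787) (96, 41.5624) (96, 99) (91.6544, 99)]
8. shoelace: 1602.3909

Area of P5's cell: 1602.3909 (5 vertices)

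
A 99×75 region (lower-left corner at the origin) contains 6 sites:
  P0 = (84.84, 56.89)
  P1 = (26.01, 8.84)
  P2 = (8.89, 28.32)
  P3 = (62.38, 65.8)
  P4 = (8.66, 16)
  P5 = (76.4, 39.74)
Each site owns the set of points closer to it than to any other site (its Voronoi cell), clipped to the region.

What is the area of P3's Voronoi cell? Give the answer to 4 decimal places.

1. box [0,99]×[0,75]: [(0, 0) (99, 0) (99, 75) (0, 75)]
2. ⊥bis P3·P0 via (73.61,61.345): [(0, 0) (49.2741, 0) (79.027, 75) (0, 75)]  |A|=4811.2922
3. ⊥bis P3·P1 via (44.195,37.32): [(0, 65.5393) (60.0604, 27.1897) (79.027, 75) (0, 75)]  |A|=2173.2606
4. ⊥bis P3·P2 via (35.635,47.06): [(41.0548, 39.3251) (60.0604, 27.1897) (79.027, 75) (16.0577, 75)]  |A|=1692.6292
5. ⊥bis P3·P4 via (35.52,40.9): [(41.0548, 39.3251) (60.0604, 27.1897) (79.027, 75) (16.0577, 75)]  |A|=1692.6292
6. ⊥bis P3·P5 via (69.39,52.77): [(41.0548, 39.3251) (42.584, 38.3487) (70.4303, 53.3297) (79.027, 75) (16.0577, 75)]  |A|=1406.3539
7. canonical 5-gon: [(41.0548, 39.3251) (42.584, 38.3487) (70.4303, 53.3297) (79.027, 75) (16.0577, 75)]
8. shoelace: 1406.3539

Area of P3's cell: 1406.3539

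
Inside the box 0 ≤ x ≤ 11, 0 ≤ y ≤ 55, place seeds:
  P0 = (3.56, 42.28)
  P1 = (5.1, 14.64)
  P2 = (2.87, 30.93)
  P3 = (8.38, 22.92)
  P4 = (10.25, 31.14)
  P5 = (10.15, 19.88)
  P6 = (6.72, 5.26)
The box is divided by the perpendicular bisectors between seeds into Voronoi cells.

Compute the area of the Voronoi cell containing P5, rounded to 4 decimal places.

1. box [0,11]×[0,55]: [(0, 0) (11, 0) (11, 55) (0, 55)]
2. ⊥bis P5·P0 via (6.855,31.08): [(0, 29.0633) (0, 0) (11, 0) (11, 32.2994)]  |A|=337.495
3. ⊥bis P5·P1 via (7.625,17.26): [(0, 29.0633) (0, 24.6085) (11, 14.0074) (11, 32.2994)]  |A|=125.1076
4. ⊥bis P5·P2 via (6.51,25.405): [(2.1524, 22.5341) (11, 14.0074) (11, 28.3631)]  |A|=63.5067
5. ⊥bis P5·P3 via (9.265,21.4): [(5.5647, 19.2456) (11, 14.0074) (11, 22.4102)]  |A|=22.8358
6. ⊥bis P5·P4 via (10.2,25.51): [(5.5647, 19.2456) (11, 14.0074) (11, 22.4102)]  |A|=22.8358
7. ⊥bis P5·P6 via (8.435,12.57): [(5.5647, 19.2456) (11, 14.0074) (11, 22.4102)]  |A|=22.8358
8. canonical 3-gon: [(5.5647, 19.2456) (11, 14.0074) (11, 22.4102)]
9. shoelace: 22.8358

Area of P5's cell: 22.8358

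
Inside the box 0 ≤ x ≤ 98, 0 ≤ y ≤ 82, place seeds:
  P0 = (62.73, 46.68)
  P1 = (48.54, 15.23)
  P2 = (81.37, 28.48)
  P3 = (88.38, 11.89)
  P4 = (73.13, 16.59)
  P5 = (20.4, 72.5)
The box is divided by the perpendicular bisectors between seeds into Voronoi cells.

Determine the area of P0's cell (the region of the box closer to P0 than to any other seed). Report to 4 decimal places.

1. box [0,98]×[0,82]: [(0, 0) (98, 0) (98, 82) (0, 82)]
2. ⊥bis P0·P1 via (55.635,30.955): [(0, 56.0571) (98, 11.8402) (98, 82) (0, 82)]  |A|=4709.0312
3. ⊥bis P0·P2 via (72.05,37.58): [(0, 56.0571) (62.5396, 27.8397) (98, 64.1574) (98, 82) (0, 82)]  |A|=3781.4384
4. ⊥bis P0·P3 via (75.555,29.285): [(0, 56.0571) (62.5396, 27.8397) (98, 64.1574) (98, 82) (0, 82)]  |A|=3781.4384
5. ⊥bis P0·P4 via (67.93,31.635): [(0, 56.0571) (60.1147, 28.9338) (65.3872, 30.7561) (98, 64.1574) (98, 82) (0, 82)]  |A|=3776.3445
6. ⊥bis P0·P5 via (41.565,59.59): [(30.9047, 42.1131) (60.1147, 28.9338) (65.3872, 30.7561) (98, 64.1574) (98, 82) (55.2344, 82)]  |A|=2273.9026
7. canonical 6-gon: [(30.9047, 42.1131) (60.1147, 28.9338) (65.3872, 30.7561) (98, 64.1574) (98, 82) (55.2344, 82)]
8. shoelace: 2273.9026

Area of P0's cell: 2273.9026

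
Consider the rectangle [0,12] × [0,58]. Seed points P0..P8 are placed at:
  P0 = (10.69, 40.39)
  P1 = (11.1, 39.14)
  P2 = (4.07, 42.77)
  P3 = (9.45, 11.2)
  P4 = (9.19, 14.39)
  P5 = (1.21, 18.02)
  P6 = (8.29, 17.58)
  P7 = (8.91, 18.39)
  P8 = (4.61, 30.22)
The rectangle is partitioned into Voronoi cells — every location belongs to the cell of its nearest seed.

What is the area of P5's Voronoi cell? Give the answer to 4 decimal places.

Area of P5's cell: 62.3473

1. box [0,12]×[0,58]: [(0, 0) (12, 0) (12, 58) (0, 58)]
2. ⊥bis P5·P0 via (5.95,29.205): [(0, 31.7265) (0, 0) (12, 0) (12, 26.6411)]  |A|=350.2057
3. ⊥bis P5·P1 via (6.155,28.58): [(0, 31.4622) (0, 0) (12, 0) (12, 25.8429)]  |A|=343.831
4. ⊥bis P5·P2 via (2.64,30.395): [(2.1608, 30.4504) (0, 30.7001) (0, 0) (12, 0) (12, 25.8429)]  |A|=343.0075
5. ⊥bis P5·P3 via (5.33,14.61): [(2.1608, 30.4504) (0, 30.7001) (0, 8.1702) (12, 22.6688) (12, 25.8429)]  |A|=157.9735
6. ⊥bis P5·P4 via (5.2,16.205): [(10.0084, 26.7755) (2.1608, 30.4504) (0, 30.7001) (0, 8.1702) (3.4305, 12.315)]  |A|=126.9059
7. ⊥bis P5·P6 via (4.75,17.8): [(4.564, 14.8068) (5.4407, 28.9145) (2.1608, 30.4504) (0, 30.7001) (0, 8.1702) (3.4305, 12.315)]  |A|=93.7486
8. ⊥bis P5·P7 via (5.06,18.205): [(4.564, 14.8068) (4.9358, 20.7897) (4.5248, 29.3434) (2.1608, 30.4504) (0, 30.7001) (0, 8.1702) (3.4305, 12.315)]  |A|=89.9194
9. ⊥bis P5·P8 via (2.91,24.12): [(4.564, 14.8068) (4.9358, 20.7897) (4.8011, 23.593) (0, 24.931) (0, 8.1702) (3.4305, 12.315)]  |A|=62.3473
10. canonical 6-gon: [(4.564, 14.8068) (4.9358, 20.7897) (4.8011, 23.593) (0, 24.931) (0, 8.1702) (3.4305, 12.315)]
11. shoelace: 62.3473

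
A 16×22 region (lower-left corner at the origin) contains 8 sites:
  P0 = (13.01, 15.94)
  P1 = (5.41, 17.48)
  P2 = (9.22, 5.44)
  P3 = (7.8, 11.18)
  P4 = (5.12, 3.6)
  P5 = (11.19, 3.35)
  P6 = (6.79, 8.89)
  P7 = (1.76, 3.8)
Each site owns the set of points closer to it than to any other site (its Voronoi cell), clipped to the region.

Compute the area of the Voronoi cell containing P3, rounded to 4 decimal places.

1. box [0,16]×[0,22]: [(0, 0) (16, 0) (16, 22) (0, 22)]
2. ⊥bis P3·P0 via (10.405,13.56): [(0, 0) (16, 0) (16, 7.4361) (2.694, 22) (0, 22)]  |A|=255.106
3. ⊥bis P3·P1 via (6.605,14.33): [(0, 11.8243) (0, 0) (16, 0) (16, 7.4361) (8.9045, 15.2024)]  |A|=200.6448
4. ⊥bis P3·P2 via (8.51,8.31): [(0, 11.8243) (0, 6.2047) (13.9679, 9.6602) (8.9045, 15.2024)]  |A|=72.4741
5. ⊥bis P3·P4 via (6.46,7.39): [(0, 11.8243) (0, 9.674) (5.773, 7.6329) (13.9679, 9.6602) (8.9045, 15.2024)]  |A|=62.46
6. ⊥bis P3·P5 via (9.495,7.265): [(0, 11.8243) (0, 9.674) (5.773, 7.6329) (13.9679, 9.6602) (8.9045, 15.2024)]  |A|=62.46
7. ⊥bis P3·P6 via (7.295,10.035): [(1.7408, 12.4847) (10.2373, 8.7373) (13.9679, 9.6602) (8.9045, 15.2024)]  |A|=37.6424
8. ⊥bis P3·P7 via (4.78,7.49): [(1.7408, 12.4847) (10.2373, 8.7373) (13.9679, 9.6602) (8.9045, 15.2024)]  |A|=37.6424
9. canonical 4-gon: [(1.7408, 12.4847) (10.2373, 8.7373) (13.9679, 9.6602) (8.9045, 15.2024)]
10. shoelace: 37.6424

Area of P3's cell: 37.6424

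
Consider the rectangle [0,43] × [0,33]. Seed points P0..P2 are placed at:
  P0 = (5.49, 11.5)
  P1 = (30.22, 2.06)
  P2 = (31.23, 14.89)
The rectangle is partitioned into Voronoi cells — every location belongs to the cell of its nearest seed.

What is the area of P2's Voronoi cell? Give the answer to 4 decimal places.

Area of P2's cell: 629.1039

1. box [0,43]×[0,33]: [(0, 0) (43, 0) (43, 33) (0, 33)]
2. ⊥bis P2·P0 via (18.36,13.195): [(20.0978, 0) (43, 0) (43, 33) (15.7516, 33)]  |A|=827.484
3. ⊥bis P2·P1 via (30.725,8.475): [(18.8586, 9.4091) (43, 7.5087) (43, 33) (15.7516, 33)]  |A|=629.1039
4. canonical 4-gon: [(18.8586, 9.4091) (43, 7.5087) (43, 33) (15.7516, 33)]
5. shoelace: 629.1039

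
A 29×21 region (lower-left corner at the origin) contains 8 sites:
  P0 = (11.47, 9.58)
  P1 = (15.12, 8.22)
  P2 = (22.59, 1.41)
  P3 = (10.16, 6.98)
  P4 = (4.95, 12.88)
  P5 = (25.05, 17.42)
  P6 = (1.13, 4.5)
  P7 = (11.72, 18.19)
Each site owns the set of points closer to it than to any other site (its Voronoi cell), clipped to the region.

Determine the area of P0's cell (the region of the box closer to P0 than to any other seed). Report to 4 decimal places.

1. box [0,29]×[0,21]: [(0, 0) (29, 0) (29, 21) (0, 21)]
2. ⊥bis P0·P1 via (13.295,8.9): [(0, 0) (9.9788, 0) (17.8035, 21) (0, 21)]  |A|=291.7145
3. ⊥bis P0·P2 via (17.03,5.495): [(0, 0) (9.9788, 0) (17.8035, 21) (0, 21)]  |A|=291.7145
4. ⊥bis P0·P3 via (10.815,8.28): [(0, 13.7291) (12.7085, 7.326) (17.8035, 21) (0, 21)]  |A|=167.924
5. ⊥bis P0·P4 via (8.21,11.23): [(7.5496, 9.9252) (12.7085, 7.326) (17.8035, 21) (13.1549, 21)]  |A|=67.6339
6. ⊥bis P0·P5 via (18.26,13.5): [(7.5496, 9.9252) (12.7085, 7.326) (16.2842, 16.9224) (13.9301, 21) (13.1549, 21)]  |A|=59.7368
7. ⊥bis P0·P6 via (6.3,7.04): [(7.5496, 9.9252) (12.7085, 7.326) (16.2842, 16.9224) (13.9301, 21) (13.1549, 21)]  |A|=59.7368
8. ⊥bis P0·P7 via (11.595,13.885): [(9.5834, 13.9434) (7.5496, 9.9252) (12.7085, 7.326) (15.1143, 13.7828)]  |A|=31.0573
9. canonical 4-gon: [(9.5834, 13.9434) (7.5496, 9.9252) (12.7085, 7.326) (15.1143, 13.7828)]
10. shoelace: 31.0573

Area of P0's cell: 31.0573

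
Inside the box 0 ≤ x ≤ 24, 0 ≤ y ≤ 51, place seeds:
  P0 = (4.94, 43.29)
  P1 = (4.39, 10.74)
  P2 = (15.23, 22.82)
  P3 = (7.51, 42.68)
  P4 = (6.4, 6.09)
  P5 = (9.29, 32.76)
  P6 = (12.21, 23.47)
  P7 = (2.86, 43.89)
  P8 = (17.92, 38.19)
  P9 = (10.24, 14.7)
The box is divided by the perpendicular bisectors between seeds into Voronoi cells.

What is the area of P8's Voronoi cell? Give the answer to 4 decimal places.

Area of P8's cell: 200.8212

1. box [0,24]×[0,51]: [(0, 0) (24, 0) (24, 51) (0, 51)]
2. ⊥bis P8·P0 via (11.43,40.74): [(0, 11.6495) (0, 0) (24, 0) (24, 51) (15.4613, 51)]  |A|=919.7957
3. ⊥bis P8·P1 via (11.155,24.465): [(6.0282, 26.992) (24, 18.1337) (24, 51) (15.4613, 51)]  |A|=397.8313
4. ⊥bis P8·P2 via (16.575,30.505): [(7.9983, 32.0061) (24, 29.2055) (24, 51) (15.4613, 51)]  |A|=255.4662
5. ⊥bis P8·P3 via (12.715,40.435): [(9.0036, 31.8301) (24, 29.2055) (24, 51) (17.2719, 51)]  |A|=227.9086
6. ⊥bis P8·P4 via (12.16,22.14): [(9.0036, 31.8301) (24, 29.2055) (24, 51) (17.2719, 51)]  |A|=227.9086
7. ⊥bis P8·P5 via (13.605,35.475): [(11.8077, 38.3315) (16.7516, 30.4741) (24, 29.2055) (24, 51) (17.2719, 51)]  |A|=200.8212
8. ⊥bis P8·P6 via (15.065,30.83): [(11.8077, 38.3315) (16.7516, 30.4741) (24, 29.2055) (24, 51) (17.2719, 51)]  |A|=200.8212
9. ⊥bis P8·P7 via (10.39,41.04): [(11.8077, 38.3315) (16.7516, 30.4741) (24, 29.2055) (24, 51) (17.2719, 51)]  |A|=200.8212
10. ⊥bis P8·P9 via (14.08,26.445): [(11.8077, 38.3315) (16.7516, 30.4741) (24, 29.2055) (24, 51) (17.2719, 51)]  |A|=200.8212
11. canonical 5-gon: [(11.8077, 38.3315) (16.7516, 30.4741) (24, 29.2055) (24, 51) (17.2719, 51)]
12. shoelace: 200.8212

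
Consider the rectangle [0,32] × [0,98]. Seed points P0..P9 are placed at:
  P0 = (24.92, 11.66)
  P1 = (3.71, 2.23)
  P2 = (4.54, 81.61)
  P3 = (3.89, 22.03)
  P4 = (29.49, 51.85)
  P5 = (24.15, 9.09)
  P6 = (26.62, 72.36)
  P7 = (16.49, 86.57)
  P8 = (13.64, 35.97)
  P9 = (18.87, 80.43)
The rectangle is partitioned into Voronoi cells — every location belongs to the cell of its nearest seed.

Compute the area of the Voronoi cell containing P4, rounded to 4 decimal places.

Area of P4's cell: 372.9358

1. box [0,32]×[0,98]: [(0, 0) (32, 0) (32, 98) (0, 98)]
2. ⊥bis P4·P0 via (27.205,31.755): [(0, 34.8485) (32, 31.2098) (32, 98) (0, 98)]  |A|=2079.0682
3. ⊥bis P4·P1 via (16.6,27.04): [(0, 35.6645) (2.0107, 34.6198) (32, 31.2098) (32, 98) (0, 98)]  |A|=2078.2478
4. ⊥bis P4·P2 via (17.015,66.73): [(0, 52.4651) (0, 35.6645) (2.0107, 34.6198) (32, 31.2098) (32, 79.293)]  |A|=1050.3774
5. ⊥bis P4·P3 via (16.69,36.94): [(0, 52.4651) (0, 51.2681) (22.0464, 32.3416) (32, 31.2098) (32, 79.293)]  |A|=870.2007
6. ⊥bis P4·P5 via (26.82,30.47): [(0, 52.4651) (0, 51.2681) (22.0464, 32.3416) (32, 31.2098) (32, 79.293)]  |A|=870.2007
7. ⊥bis P4·P6 via (28.055,62.105): [(8.1813, 59.324) (0, 52.4651) (0, 51.2681) (22.0464, 32.3416) (32, 31.2098) (32, 62.657)]  |A|=672.0765
8. ⊥bis P4·P7 via (22.99,69.21): [(8.1813, 59.324) (0, 52.4651) (0, 51.2681) (22.0464, 32.3416) (32, 31.2098) (32, 62.657)]  |A|=672.0765
9. ⊥bis P4·P8 via (21.565,43.91): [(8.1813, 59.324) (7.062, 58.3856) (32, 33.4947) (32, 62.657)]  |A|=372.9358
10. ⊥bis P4·P9 via (24.18,66.14): [(8.1813, 59.324) (7.062, 58.3856) (32, 33.4947) (32, 62.657)]  |A|=372.9358
11. canonical 4-gon: [(8.1813, 59.324) (7.062, 58.3856) (32, 33.4947) (32, 62.657)]
12. shoelace: 372.9358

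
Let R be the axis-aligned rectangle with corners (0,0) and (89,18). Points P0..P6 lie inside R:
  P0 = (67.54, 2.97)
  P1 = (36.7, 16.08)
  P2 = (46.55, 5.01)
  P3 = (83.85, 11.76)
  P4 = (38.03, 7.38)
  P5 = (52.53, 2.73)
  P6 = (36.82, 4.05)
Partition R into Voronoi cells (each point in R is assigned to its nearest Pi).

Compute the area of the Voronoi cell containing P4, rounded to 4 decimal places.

1. box [0,89]×[0,18]: [(0, 0) (89, 0) (89, 18) (0, 18)]
2. ⊥bis P4·P0 via (52.785,5.175): [(0, 0) (52.0116, 0) (54.7016, 18) (0, 18)]  |A|=960.419
3. ⊥bis P4·P1 via (37.365,11.73): [(0, 6.0179) (0, 0) (52.0116, 0) (54.148, 14.2957)]  |A|=534.6989
4. ⊥bis P4·P2 via (42.29,6.195): [(44.1168, 12.7622) (0, 6.0179) (0, 0) (40.5667, 0)]  |A|=391.6046
5. ⊥bis P4·P3 via (60.94,9.57): [(44.1168, 12.7622) (0, 6.0179) (0, 0) (40.5667, 0)]  |A|=391.6046
6. ⊥bis P4·P5 via (45.28,5.055): [(44.1168, 12.7622) (0, 6.0179) (0, 0) (40.5667, 0)]  |A|=391.6046
7. ⊥bis P4·P6 via (37.425,5.715): [(41.7221, 4.1536) (44.1168, 12.7622) (25.7556, 9.9552)]  |A|=75.6711
8. canonical 3-gon: [(41.7221, 4.1536) (44.1168, 12.7622) (25.7556, 9.9552)]
9. shoelace: 75.6711

Area of P4's cell: 75.6711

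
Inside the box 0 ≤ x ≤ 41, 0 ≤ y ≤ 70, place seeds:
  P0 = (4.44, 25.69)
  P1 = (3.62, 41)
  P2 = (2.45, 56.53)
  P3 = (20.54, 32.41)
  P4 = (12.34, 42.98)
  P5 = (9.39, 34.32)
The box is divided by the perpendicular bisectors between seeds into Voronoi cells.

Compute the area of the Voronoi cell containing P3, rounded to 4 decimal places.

1. box [0,41]×[0,70]: [(0, 0) (41, 0) (41, 70) (0, 70)]
2. ⊥bis P3·P0 via (12.49,29.05): [(0, 58.974) (24.6152, 0) (41, 0) (41, 70) (0, 70)]  |A|=2144.1716
3. ⊥bis P3·P1 via (12.08,36.705): [(10.5515, 33.6943) (24.6152, 0) (41, 0) (41, 70) (28.9833, 70)]  |A|=1559.871
4. ⊥bis P3·P2 via (11.495,44.47): [(18.8059, 49.9531) (10.5515, 33.6943) (24.6152, 0) (41, 0) (41, 66.5987)]  |A|=1401.6787
5. ⊥bis P3·P4 via (16.44,37.695): [(10.7304, 33.2656) (24.6152, 0) (41, 0) (41, 56.7482)]  |A|=1131.3963
6. ⊥bis P3·P5 via (14.965,33.365): [(15.5944, 37.039) (13.7207, 26.1014) (24.6152, 0) (41, 0) (41, 56.7482)]  |A|=1108.3314
7. canonical 5-gon: [(15.5944, 37.039) (13.7207, 26.1014) (24.6152, 0) (41, 0) (41, 56.7482)]
8. shoelace: 1108.3314

Area of P3's cell: 1108.3314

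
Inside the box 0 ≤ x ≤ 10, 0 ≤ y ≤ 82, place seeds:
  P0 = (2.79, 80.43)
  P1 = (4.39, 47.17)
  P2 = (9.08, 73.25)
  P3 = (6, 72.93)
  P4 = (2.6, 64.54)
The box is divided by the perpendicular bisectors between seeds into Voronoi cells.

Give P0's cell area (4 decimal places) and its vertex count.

1. box [0,10]×[0,82]: [(0, 0) (10, 0) (10, 82) (0, 82)]
2. ⊥bis P0·P1 via (3.59,63.8): [(0, 63.6273) (10, 64.1084) (10, 82) (0, 82)]  |A|=181.3217
3. ⊥bis P0·P2 via (5.935,76.84): [(0, 71.6407) (10, 80.4011) (10, 82) (0, 82)]  |A|=59.791
4. ⊥bis P0·P3 via (4.395,76.68): [(0, 74.7989) (7.049, 77.8159) (10, 80.4011) (10, 82) (0, 82)]  |A|=48.6597
5. ⊥bis P0·P4 via (2.695,72.485): [(0, 74.7989) (7.049, 77.8159) (10, 80.4011) (10, 82) (0, 82)]  |A|=48.6597
6. canonical 5-gon: [(0, 74.7989) (7.049, 77.8159) (10, 80.4011) (10, 82) (0, 82)]
7. shoelace: 48.6597

Area of P0's cell: 48.6597 (5 vertices)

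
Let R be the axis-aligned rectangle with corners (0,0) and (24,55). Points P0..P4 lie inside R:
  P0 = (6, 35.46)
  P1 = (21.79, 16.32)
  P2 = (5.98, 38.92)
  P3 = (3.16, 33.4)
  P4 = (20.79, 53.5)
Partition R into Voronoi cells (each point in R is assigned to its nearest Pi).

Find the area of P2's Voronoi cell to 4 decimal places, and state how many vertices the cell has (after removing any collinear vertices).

Area of P2's cell: 238.0098 (5 vertices)

1. box [0,24]×[0,55]: [(0, 0) (24, 0) (24, 55) (0, 55)]
2. ⊥bis P2·P0 via (5.99,37.19): [(0, 37.1554) (24, 37.2941) (24, 55) (0, 55)]  |A|=426.6062
3. ⊥bis P2·P1 via (13.885,27.62): [(0, 37.1554) (24, 37.2941) (24, 55) (0, 55)]  |A|=426.6062
4. ⊥bis P2·P3 via (4.57,36.16): [(0, 38.4947) (2.5923, 37.1704) (24, 37.2941) (24, 55) (0, 55)]  |A|=424.8703
5. ⊥bis P2·P4 via (13.385,46.21): [(0, 38.4947) (2.5923, 37.1704) (22.1728, 37.2835) (4.7315, 55) (0, 55)]  |A|=238.0098
6. canonical 5-gon: [(0, 38.4947) (2.5923, 37.1704) (22.1728, 37.2835) (4.7315, 55) (0, 55)]
7. shoelace: 238.0098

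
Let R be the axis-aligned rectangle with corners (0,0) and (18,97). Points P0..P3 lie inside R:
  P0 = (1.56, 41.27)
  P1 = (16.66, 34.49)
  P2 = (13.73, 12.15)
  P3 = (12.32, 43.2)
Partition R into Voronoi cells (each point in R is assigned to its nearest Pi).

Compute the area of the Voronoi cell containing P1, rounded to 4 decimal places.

Area of P1's cell: 171.2661

1. box [0,18]×[0,97]: [(0, 0) (18, 0) (18, 97) (0, 97)]
2. ⊥bis P1·P0 via (9.11,37.88): [(0, 17.5908) (0, 0) (18, 0) (18, 57.6793)]  |A|=677.4303
3. ⊥bis P1·P2 via (15.195,23.32): [(3.2745, 24.8834) (18, 22.9521) (18, 57.6793)]  |A|=255.6881
4. ⊥bis P1·P3 via (14.49,38.845): [(8.1176, 35.6698) (3.2745, 24.8834) (18, 22.9521) (18, 40.594)]  |A|=171.2661
5. canonical 4-gon: [(8.1176, 35.6698) (3.2745, 24.8834) (18, 22.9521) (18, 40.594)]
6. shoelace: 171.2661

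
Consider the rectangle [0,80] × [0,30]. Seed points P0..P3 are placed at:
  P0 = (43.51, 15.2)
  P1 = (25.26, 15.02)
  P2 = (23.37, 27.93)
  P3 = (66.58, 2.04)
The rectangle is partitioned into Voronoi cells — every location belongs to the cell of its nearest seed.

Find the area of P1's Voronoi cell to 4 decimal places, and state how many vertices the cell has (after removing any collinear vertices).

Area of P1's cell: 703.3872 (4 vertices)

1. box [0,80]×[0,30]: [(0, 0) (80, 0) (80, 30) (0, 30)]
2. ⊥bis P1·P0 via (34.385,15.11): [(0, 0) (34.534, 0) (34.2381, 30) (0, 30)]  |A|=1031.5825
3. ⊥bis P1·P2 via (24.315,21.475): [(0, 17.9153) (0, 0) (34.534, 0) (34.3078, 22.9379)]  |A|=703.3872
4. ⊥bis P1·P3 via (45.92,8.53): [(0, 17.9153) (0, 0) (34.534, 0) (34.3078, 22.9379)]  |A|=703.3872
5. canonical 4-gon: [(0, 17.9153) (0, 0) (34.534, 0) (34.3078, 22.9379)]
6. shoelace: 703.3872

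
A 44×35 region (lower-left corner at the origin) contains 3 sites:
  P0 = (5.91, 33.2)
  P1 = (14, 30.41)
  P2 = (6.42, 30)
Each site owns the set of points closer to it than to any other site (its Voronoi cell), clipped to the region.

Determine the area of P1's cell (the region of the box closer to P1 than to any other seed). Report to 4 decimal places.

1. box [0,44]×[0,35]: [(0, 0) (44, 0) (44, 35) (0, 35)]
2. ⊥bis P1·P0 via (9.955,31.805): [(0, 2.9391) (0, 0) (44, 0) (44, 35) (11.0569, 35)]  |A|=1362.7534
3. ⊥bis P1·P2 via (10.21,30.205): [(10.1006, 32.2272) (11.8438, 0) (44, 0) (44, 35) (11.0569, 35)]  |A|=1157.064
4. canonical 5-gon: [(10.1006, 32.2272) (11.8438, 0) (44, 0) (44, 35) (11.0569, 35)]
5. shoelace: 1157.064

Area of P1's cell: 1157.0640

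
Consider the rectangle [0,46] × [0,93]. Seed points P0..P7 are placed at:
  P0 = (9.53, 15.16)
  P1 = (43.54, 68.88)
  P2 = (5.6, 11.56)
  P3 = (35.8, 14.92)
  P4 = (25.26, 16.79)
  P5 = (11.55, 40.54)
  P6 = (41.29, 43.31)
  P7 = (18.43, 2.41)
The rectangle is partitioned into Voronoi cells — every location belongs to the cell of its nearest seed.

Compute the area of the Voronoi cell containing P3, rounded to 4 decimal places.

Area of P3's cell: 437.0252

1. box [0,46]×[0,93]: [(0, 0) (46, 0) (46, 93) (0, 93)]
2. ⊥bis P3·P0 via (22.665,15.04): [(22.5276, 0) (46, 0) (46, 93) (23.3772, 93)]  |A|=2143.4254
3. ⊥bis P3·P1 via (39.67,41.9): [(22.9323, 44.3008) (22.5276, 0) (46, 0) (46, 40.992)]  |A|=992.7191
4. ⊥bis P3·P2 via (20.7,13.24): [(22.9323, 44.3008) (22.5276, 0) (46, 0) (46, 40.992)]  |A|=992.7191
5. ⊥bis P3·P4 via (30.53,15.855): [(35.263, 42.5321) (27.717, 0) (46, 0) (46, 40.992)]  |A|=608.872
6. ⊥bis P3·P5 via (23.675,27.73): [(38.7804, 42.0276) (34.4456, 37.9246) (27.717, 0) (46, 0) (46, 40.992)]  |A|=600.5628
7. ⊥bis P3·P6 via (38.545,29.115): [(33.0704, 30.1737) (27.717, 0) (46, 0) (46, 27.6734)]  |A|=454.735
8. ⊥bis P3·P7 via (27.115,8.665): [(33.0704, 30.1737) (28.8315, 6.2817) (33.3556, 0) (46, 0) (46, 27.6734)]  |A|=437.0252
9. canonical 5-gon: [(33.0704, 30.1737) (28.8315, 6.2817) (33.3556, 0) (46, 0) (46, 27.6734)]
10. shoelace: 437.0252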